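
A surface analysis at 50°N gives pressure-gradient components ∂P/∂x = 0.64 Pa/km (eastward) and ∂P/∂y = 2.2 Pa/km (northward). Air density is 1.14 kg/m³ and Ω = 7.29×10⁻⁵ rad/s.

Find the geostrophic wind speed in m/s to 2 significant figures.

18 m/s

Coriolis parameter at 50°N:
f = 2Ω sin φ = 2 × 7.29×10⁻⁵ × sin 50° = 1.12×10⁻⁴ s⁻¹
Component geostrophic relations (x east, y north):
u_g = −(1/(fρ)) ∂P/∂y,  v_g = (1/(fρ)) ∂P/∂x
u_g = −(2.2×10⁻³)/(1.12×10⁻⁴ × 1.14) = −17.3 m/s;  v_g = (0.64×10⁻³)/(1.12×10⁻⁴ × 1.14) = 5.03 m/s
|V_g| = √(u_g² + v_g²) = 18.0 m/s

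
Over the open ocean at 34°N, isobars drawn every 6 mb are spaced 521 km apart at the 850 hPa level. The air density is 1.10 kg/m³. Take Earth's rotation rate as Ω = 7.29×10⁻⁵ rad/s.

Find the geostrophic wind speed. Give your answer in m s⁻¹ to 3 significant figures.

12.8 m s⁻¹

Coriolis parameter at 34°N:
f = 2Ω sin φ = 2 × 7.29×10⁻⁵ × sin 34° = 8.15×10⁻⁵ s⁻¹
Pressure gradient: |∂P/∂n| = 600 Pa / 521000 m = 1.15×10⁻³ Pa/m
Geostrophic balance (pressure-gradient force = Coriolis force):
V_g = (1/(fρ)) |∂P/∂n| = 1.15×10⁻³ / (8.15×10⁻⁵ × 1.10) = 12.8 m/s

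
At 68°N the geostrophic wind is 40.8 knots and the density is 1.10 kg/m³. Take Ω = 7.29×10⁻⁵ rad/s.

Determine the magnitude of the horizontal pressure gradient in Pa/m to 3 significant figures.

Coriolis parameter at 68°N:
f = 2Ω sin φ = 2 × 7.29×10⁻⁵ × sin 68° = 1.35×10⁻⁴ s⁻¹
Wind speed in SI: 40.8 knots = 21.0 m/s
Geostrophic balance rearranged: |∂P/∂n| = f ρ V_g
|∂P/∂n| = 1.35×10⁻⁴ × 1.10 × 21.0 = 3.12×10⁻³ Pa/m

3.12×10⁻³ Pa/m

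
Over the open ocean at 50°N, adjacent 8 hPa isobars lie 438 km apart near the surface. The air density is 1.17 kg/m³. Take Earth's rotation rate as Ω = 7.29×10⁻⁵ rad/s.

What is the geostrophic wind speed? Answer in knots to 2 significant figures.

Coriolis parameter at 50°N:
f = 2Ω sin φ = 2 × 7.29×10⁻⁵ × sin 50° = 1.12×10⁻⁴ s⁻¹
Pressure gradient: |∂P/∂n| = 800 Pa / 438000 m = 1.83×10⁻³ Pa/m
Geostrophic balance (pressure-gradient force = Coriolis force):
V_g = (1/(fρ)) |∂P/∂n| = 1.83×10⁻³ / (1.12×10⁻⁴ × 1.17) = 14.0 m/s
Converting: 14.0 m/s × 1.944 = 27 knots

27 knots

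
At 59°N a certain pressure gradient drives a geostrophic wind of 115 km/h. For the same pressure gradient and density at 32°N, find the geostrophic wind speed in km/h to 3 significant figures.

186 km/h

With the same pressure gradient and density, V_g ∝ 1/f ∝ 1/sin φ.
V₂ = V₁ · sin φ₁ / sin φ₂ = 115 × sin 59° / sin 32°
V₂ = 115 × 0.8572/0.5299 = 186 km/h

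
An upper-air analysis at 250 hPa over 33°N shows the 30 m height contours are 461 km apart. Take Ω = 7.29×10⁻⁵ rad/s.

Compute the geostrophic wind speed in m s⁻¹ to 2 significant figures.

8.0 m s⁻¹

Coriolis parameter at 33°N:
f = 2Ω sin φ = 2 × 7.29×10⁻⁵ × sin 33° = 7.94×10⁻⁵ s⁻¹
Height gradient: |∂Z/∂n| = 30 m / 461000 m = 6.51×10⁻⁵
On a pressure surface, geostrophic balance gives V_g = (g/f)|∂Z/∂n|:
V_g = 9.81 × 6.51×10⁻⁵ / 7.94×10⁻⁵ = 8.04 m/s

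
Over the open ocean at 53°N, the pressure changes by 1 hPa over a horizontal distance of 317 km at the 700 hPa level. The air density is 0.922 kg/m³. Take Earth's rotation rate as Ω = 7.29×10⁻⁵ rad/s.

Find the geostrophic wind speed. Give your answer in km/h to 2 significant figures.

Coriolis parameter at 53°N:
f = 2Ω sin φ = 2 × 7.29×10⁻⁵ × sin 53° = 1.16×10⁻⁴ s⁻¹
Pressure gradient: |∂P/∂n| = 100 Pa / 317000 m = 3.15×10⁻⁴ Pa/m
Geostrophic balance (pressure-gradient force = Coriolis force):
V_g = (1/(fρ)) |∂P/∂n| = 3.15×10⁻⁴ / (1.16×10⁻⁴ × 0.922) = 2.94 m/s
Converting: 2.94 m/s × 3.6 = 11 km/h

11 km/h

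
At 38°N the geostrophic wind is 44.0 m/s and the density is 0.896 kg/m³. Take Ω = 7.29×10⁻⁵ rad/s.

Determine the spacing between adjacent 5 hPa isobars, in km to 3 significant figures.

141 km

Coriolis parameter at 38°N:
f = 2Ω sin φ = 2 × 7.29×10⁻⁵ × sin 38° = 8.98×10⁻⁵ s⁻¹
Geostrophic balance rearranged: |∂P/∂n| = f ρ V_g
|∂P/∂n| = 8.98×10⁻⁵ × 0.896 × 44.0 = 3.54×10⁻³ Pa/m
Isobar spacing: Δn = ΔP/|∂P/∂n| = 500 Pa / 3.54×10⁻³ Pa/m = 141289 m ≈ 141 km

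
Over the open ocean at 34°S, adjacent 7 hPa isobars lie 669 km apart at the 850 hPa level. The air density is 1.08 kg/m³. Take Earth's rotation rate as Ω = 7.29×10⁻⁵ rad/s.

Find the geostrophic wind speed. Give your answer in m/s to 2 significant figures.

Coriolis parameter at 34°S:
f = 2Ω sin φ = 2 × 7.29×10⁻⁵ × sin 34° = 8.15×10⁻⁵ s⁻¹
Pressure gradient: |∂P/∂n| = 700 Pa / 669000 m = 1.05×10⁻³ Pa/m
Geostrophic balance (pressure-gradient force = Coriolis force):
V_g = (1/(fρ)) |∂P/∂n| = 1.05×10⁻³ / (8.15×10⁻⁵ × 1.08) = 11.9 m/s

12 m/s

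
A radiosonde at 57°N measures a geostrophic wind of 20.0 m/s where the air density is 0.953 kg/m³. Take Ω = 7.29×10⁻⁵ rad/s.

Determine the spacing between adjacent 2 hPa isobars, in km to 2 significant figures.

Coriolis parameter at 57°N:
f = 2Ω sin φ = 2 × 7.29×10⁻⁵ × sin 57° = 1.22×10⁻⁴ s⁻¹
Geostrophic balance rearranged: |∂P/∂n| = f ρ V_g
|∂P/∂n| = 1.22×10⁻⁴ × 0.953 × 20.0 = 2.33×10⁻³ Pa/m
Isobar spacing: Δn = ΔP/|∂P/∂n| = 200 Pa / 2.33×10⁻³ Pa/m = 85814 m ≈ 86 km

86 km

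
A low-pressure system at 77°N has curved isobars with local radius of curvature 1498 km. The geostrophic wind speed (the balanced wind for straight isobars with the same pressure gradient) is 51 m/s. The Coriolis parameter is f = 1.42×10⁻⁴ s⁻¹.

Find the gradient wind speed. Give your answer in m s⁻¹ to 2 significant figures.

Around a low, centrifugal force acts outward with Coriolis, so pressure-gradient force balances both:
(1/ρ)|∂P/∂n| = fV + V²/R  →  V² + fR·V − fR·V_g = 0
With fR = 1.42×10⁻⁴ × 1498×10³ m = 213 m/s:
V = [−fR + √((fR)² + 4 fR V_g)]/2 = [−213 + √(213² + 4×213×51)]/2 = 42.5 m/s
Subgeostrophic (V < V_g = 51 m/s), as expected around a low.

43 m s⁻¹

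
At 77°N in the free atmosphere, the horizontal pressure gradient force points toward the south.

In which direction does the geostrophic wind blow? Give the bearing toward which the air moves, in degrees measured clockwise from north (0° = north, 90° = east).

The pressure-gradient force points toward the south (bearing 180°).
Geostrophic balance: in the Northern Hemisphere the Coriolis force deflects motion to the right, so the geostrophic wind blows 90° to the right of the pressure-gradient force (low pressure on the left).
Rotating 180° by 90° clockwise gives 270° — the wind blows toward the west.

270°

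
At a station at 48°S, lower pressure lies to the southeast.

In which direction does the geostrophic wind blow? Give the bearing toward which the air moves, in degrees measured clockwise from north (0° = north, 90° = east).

045°

The pressure-gradient force points toward the southeast (bearing 135°).
Geostrophic balance: in the Southern Hemisphere the Coriolis force deflects motion to the left, so the geostrophic wind blows 90° to the left of the pressure-gradient force (low pressure on the right).
Rotating 135° by 90° counterclockwise gives 045° — the wind blows toward the northeast.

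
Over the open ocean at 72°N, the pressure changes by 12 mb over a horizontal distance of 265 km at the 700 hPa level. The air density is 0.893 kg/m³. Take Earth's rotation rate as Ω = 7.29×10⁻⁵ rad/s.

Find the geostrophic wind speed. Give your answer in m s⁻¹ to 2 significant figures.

37 m s⁻¹

Coriolis parameter at 72°N:
f = 2Ω sin φ = 2 × 7.29×10⁻⁵ × sin 72° = 1.39×10⁻⁴ s⁻¹
Pressure gradient: |∂P/∂n| = 1200 Pa / 265000 m = 4.53×10⁻³ Pa/m
Geostrophic balance (pressure-gradient force = Coriolis force):
V_g = (1/(fρ)) |∂P/∂n| = 4.53×10⁻³ / (1.39×10⁻⁴ × 0.893) = 36.6 m/s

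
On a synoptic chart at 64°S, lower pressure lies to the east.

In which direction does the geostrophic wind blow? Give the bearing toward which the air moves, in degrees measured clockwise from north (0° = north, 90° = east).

The pressure-gradient force points toward the east (bearing 090°).
Geostrophic balance: in the Southern Hemisphere the Coriolis force deflects motion to the left, so the geostrophic wind blows 90° to the left of the pressure-gradient force (low pressure on the right).
Rotating 090° by 90° counterclockwise gives 000° — the wind blows toward the north.

000°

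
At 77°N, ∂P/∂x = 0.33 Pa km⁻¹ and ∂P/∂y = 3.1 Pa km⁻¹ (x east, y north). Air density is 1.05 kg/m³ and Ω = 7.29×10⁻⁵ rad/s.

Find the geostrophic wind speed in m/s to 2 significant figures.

21 m/s

Coriolis parameter at 77°N:
f = 2Ω sin φ = 2 × 7.29×10⁻⁵ × sin 77° = 1.42×10⁻⁴ s⁻¹
Component geostrophic relations (x east, y north):
u_g = −(1/(fρ)) ∂P/∂y,  v_g = (1/(fρ)) ∂P/∂x
u_g = −(3.1×10⁻³)/(1.42×10⁻⁴ × 1.05) = −20.8 m/s;  v_g = (0.33×10⁻³)/(1.42×10⁻⁴ × 1.05) = 2.21 m/s
|V_g| = √(u_g² + v_g²) = 20.9 m/s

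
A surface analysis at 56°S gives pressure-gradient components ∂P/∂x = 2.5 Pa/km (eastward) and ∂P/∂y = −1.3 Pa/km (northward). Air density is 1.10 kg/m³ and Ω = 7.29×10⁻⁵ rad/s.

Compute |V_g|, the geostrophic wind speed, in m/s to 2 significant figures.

21 m/s

Coriolis parameter at 56°S:
f = 2Ω sin φ = 2 × 7.29×10⁻⁵ × sin 56° = 1.21×10⁻⁴ s⁻¹
In the Southern Hemisphere f is negative: f = −1.21×10⁻⁴ s⁻¹.
Component geostrophic relations (x east, y north):
u_g = −(1/(fρ)) ∂P/∂y,  v_g = (1/(fρ)) ∂P/∂x
u_g = −(−1.3×10⁻³)/(−1.21×10⁻⁴ × 1.10) = −9.78 m/s;  v_g = (2.5×10⁻³)/(−1.21×10⁻⁴ × 1.10) = −18.8 m/s
|V_g| = √(u_g² + v_g²) = 21.2 m/s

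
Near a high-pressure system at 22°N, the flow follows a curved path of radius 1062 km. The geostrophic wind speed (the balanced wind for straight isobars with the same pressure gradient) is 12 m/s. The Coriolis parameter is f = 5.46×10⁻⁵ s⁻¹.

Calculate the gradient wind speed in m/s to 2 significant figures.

Around a high, pressure-gradient force acts outward with centrifugal, so Coriolis balances both:
fV = (1/ρ)|∂P/∂n| + V²/R  →  V² − fR·V + fR·V_g = 0
With fR = 5.46×10⁻⁵ × 1062×10³ m = 58.0 m/s:
V = [fR − √((fR)² − 4 fR V_g)]/2 = [58.0 − √(58.0² − 4×58.0×12)]/2 = 17 m/s
Supergeostrophic (V > V_g = 12 m/s), as expected around a high.

17 m/s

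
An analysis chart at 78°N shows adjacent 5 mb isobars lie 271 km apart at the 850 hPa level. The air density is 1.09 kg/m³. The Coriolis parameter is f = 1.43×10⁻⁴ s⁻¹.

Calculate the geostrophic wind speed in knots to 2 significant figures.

23 knots

Pressure gradient: |∂P/∂n| = 500 Pa / 271000 m = 1.85×10⁻³ Pa/m
Geostrophic balance (pressure-gradient force = Coriolis force):
V_g = (1/(fρ)) |∂P/∂n| = 1.85×10⁻³ / (1.43×10⁻⁴ × 1.09) = 11.8 m/s
Converting: 11.8 m/s × 1.944 = 23 knots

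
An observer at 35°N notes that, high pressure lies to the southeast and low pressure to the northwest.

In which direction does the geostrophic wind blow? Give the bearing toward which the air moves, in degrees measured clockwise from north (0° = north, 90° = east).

The pressure-gradient force points toward the northwest (bearing 315°).
Geostrophic balance: in the Northern Hemisphere the Coriolis force deflects motion to the right, so the geostrophic wind blows 90° to the right of the pressure-gradient force (low pressure on the left).
Rotating 315° by 90° clockwise gives 045° — the wind blows toward the northeast.

045°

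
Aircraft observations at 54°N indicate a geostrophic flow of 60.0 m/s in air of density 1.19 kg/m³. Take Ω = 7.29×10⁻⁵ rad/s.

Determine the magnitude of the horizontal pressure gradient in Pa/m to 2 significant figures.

Coriolis parameter at 54°N:
f = 2Ω sin φ = 2 × 7.29×10⁻⁵ × sin 54° = 1.18×10⁻⁴ s⁻¹
Geostrophic balance rearranged: |∂P/∂n| = f ρ V_g
|∂P/∂n| = 1.18×10⁻⁴ × 1.19 × 60.0 = 8.42×10⁻³ Pa/m

8.4×10⁻³ Pa/m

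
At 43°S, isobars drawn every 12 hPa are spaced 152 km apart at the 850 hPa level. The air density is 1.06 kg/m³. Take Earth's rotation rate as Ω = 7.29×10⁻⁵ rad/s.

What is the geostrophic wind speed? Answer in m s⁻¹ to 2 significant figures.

75 m s⁻¹

Coriolis parameter at 43°S:
f = 2Ω sin φ = 2 × 7.29×10⁻⁵ × sin 43° = 9.94×10⁻⁵ s⁻¹
Pressure gradient: |∂P/∂n| = 1200 Pa / 152000 m = 7.89×10⁻³ Pa/m
Geostrophic balance (pressure-gradient force = Coriolis force):
V_g = (1/(fρ)) |∂P/∂n| = 7.89×10⁻³ / (9.94×10⁻⁵ × 1.06) = 74.9 m/s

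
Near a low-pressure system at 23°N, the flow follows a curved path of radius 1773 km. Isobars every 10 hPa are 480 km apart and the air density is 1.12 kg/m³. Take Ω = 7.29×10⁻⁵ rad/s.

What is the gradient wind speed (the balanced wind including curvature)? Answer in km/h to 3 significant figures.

93.5 km/h

Coriolis parameter at 23°N:
f = 2Ω sin φ = 2 × 7.29×10⁻⁵ × sin 23° = 5.70×10⁻⁵ s⁻¹
Pressure gradient: |∂P/∂n| = 1000 Pa / 480000 m = 2.08×10⁻³ Pa/m
Geostrophic speed: V_g = |∂P/∂n|/(fρ) = 2.08×10⁻³/(5.70×10⁻⁵ × 1.12) = 32.7 m/s
Around a low, centrifugal force acts outward with Coriolis, so pressure-gradient force balances both:
(1/ρ)|∂P/∂n| = fV + V²/R  →  V² + fR·V − fR·V_g = 0
With fR = 5.70×10⁻⁵ × 1773×10³ m = 101 m/s:
V = [−fR + √((fR)² + 4 fR V_g)]/2 = [−101 + √(101² + 4×101×32.7)]/2 = 26 m/s
Subgeostrophic (V < V_g = 32.7 m/s), as expected around a low.
Converting: 26 m/s × 3.6 = 93.5 km/h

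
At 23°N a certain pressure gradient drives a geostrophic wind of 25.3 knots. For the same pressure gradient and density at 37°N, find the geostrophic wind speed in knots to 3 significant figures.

16.4 knots

With the same pressure gradient and density, V_g ∝ 1/f ∝ 1/sin φ.
V₂ = V₁ · sin φ₁ / sin φ₂ = 25.3 × sin 23° / sin 37°
V₂ = 25.3 × 0.3907/0.6018 = 16.4 knots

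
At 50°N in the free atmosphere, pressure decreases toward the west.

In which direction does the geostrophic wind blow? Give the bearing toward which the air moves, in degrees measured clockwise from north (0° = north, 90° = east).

The pressure-gradient force points toward the west (bearing 270°).
Geostrophic balance: in the Northern Hemisphere the Coriolis force deflects motion to the right, so the geostrophic wind blows 90° to the right of the pressure-gradient force (low pressure on the left).
Rotating 270° by 90° clockwise gives 000° — the wind blows toward the north.

000°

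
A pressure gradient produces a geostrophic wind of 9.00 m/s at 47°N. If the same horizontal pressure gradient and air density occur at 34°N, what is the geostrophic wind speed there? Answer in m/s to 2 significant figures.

With the same pressure gradient and density, V_g ∝ 1/f ∝ 1/sin φ.
V₂ = V₁ · sin φ₁ / sin φ₂ = 9.00 × sin 47° / sin 34°
V₂ = 9.00 × 0.7314/0.5592 = 12 m/s

12 m/s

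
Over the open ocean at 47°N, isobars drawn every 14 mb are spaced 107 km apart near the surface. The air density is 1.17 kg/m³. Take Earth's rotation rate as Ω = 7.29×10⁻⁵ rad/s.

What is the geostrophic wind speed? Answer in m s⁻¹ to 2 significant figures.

100 m s⁻¹

Coriolis parameter at 47°N:
f = 2Ω sin φ = 2 × 7.29×10⁻⁵ × sin 47° = 1.07×10⁻⁴ s⁻¹
Pressure gradient: |∂P/∂n| = 1400 Pa / 107000 m = 1.31×10⁻² Pa/m
Geostrophic balance (pressure-gradient force = Coriolis force):
V_g = (1/(fρ)) |∂P/∂n| = 1.31×10⁻² / (1.07×10⁻⁴ × 1.17) = 105 m/s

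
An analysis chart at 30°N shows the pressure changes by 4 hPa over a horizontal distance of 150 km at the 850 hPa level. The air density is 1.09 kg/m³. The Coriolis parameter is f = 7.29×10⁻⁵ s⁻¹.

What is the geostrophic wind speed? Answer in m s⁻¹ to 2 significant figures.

Pressure gradient: |∂P/∂n| = 400 Pa / 150000 m = 2.67×10⁻³ Pa/m
Geostrophic balance (pressure-gradient force = Coriolis force):
V_g = (1/(fρ)) |∂P/∂n| = 2.67×10⁻³ / (7.29×10⁻⁵ × 1.09) = 33.6 m/s

34 m s⁻¹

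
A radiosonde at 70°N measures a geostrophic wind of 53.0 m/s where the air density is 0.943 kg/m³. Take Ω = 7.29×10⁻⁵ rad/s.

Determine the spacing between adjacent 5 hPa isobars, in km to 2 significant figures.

Coriolis parameter at 70°N:
f = 2Ω sin φ = 2 × 7.29×10⁻⁵ × sin 70° = 1.37×10⁻⁴ s⁻¹
Geostrophic balance rearranged: |∂P/∂n| = f ρ V_g
|∂P/∂n| = 1.37×10⁻⁴ × 0.943 × 53.0 = 6.85×10⁻³ Pa/m
Isobar spacing: Δn = ΔP/|∂P/∂n| = 500 Pa / 6.85×10⁻³ Pa/m = 73020 m ≈ 73 km

73 km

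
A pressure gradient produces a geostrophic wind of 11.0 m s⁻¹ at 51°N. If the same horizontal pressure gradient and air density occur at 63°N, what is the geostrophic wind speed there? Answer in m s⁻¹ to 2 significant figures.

With the same pressure gradient and density, V_g ∝ 1/f ∝ 1/sin φ.
V₂ = V₁ · sin φ₁ / sin φ₂ = 11.0 × sin 51° / sin 63°
V₂ = 11.0 × 0.7771/0.8910 = 9.6 m s⁻¹

9.6 m s⁻¹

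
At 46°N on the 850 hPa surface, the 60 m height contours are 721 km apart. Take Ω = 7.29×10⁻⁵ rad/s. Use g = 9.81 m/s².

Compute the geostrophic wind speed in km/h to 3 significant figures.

28.0 km/h

Coriolis parameter at 46°N:
f = 2Ω sin φ = 2 × 7.29×10⁻⁵ × sin 46° = 1.05×10⁻⁴ s⁻¹
Height gradient: |∂Z/∂n| = 60 m / 721000 m = 8.32×10⁻⁵
On a pressure surface, geostrophic balance gives V_g = (g/f)|∂Z/∂n|:
V_g = 9.81 × 8.32×10⁻⁵ / 1.05×10⁻⁴ = 7.78 m/s
Converting: 7.78 m/s × 3.6 = 28.0 km/h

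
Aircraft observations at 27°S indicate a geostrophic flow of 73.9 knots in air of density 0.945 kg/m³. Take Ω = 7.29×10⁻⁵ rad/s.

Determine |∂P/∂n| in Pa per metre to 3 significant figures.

2.38×10⁻³ Pa/m

Coriolis parameter at 27°S:
f = 2Ω sin φ = 2 × 7.29×10⁻⁵ × sin 27° = 6.62×10⁻⁵ s⁻¹
Wind speed in SI: 73.9 knots = 38.0 m/s
Geostrophic balance rearranged: |∂P/∂n| = f ρ V_g
|∂P/∂n| = 6.62×10⁻⁵ × 0.945 × 38.0 = 2.38×10⁻³ Pa/m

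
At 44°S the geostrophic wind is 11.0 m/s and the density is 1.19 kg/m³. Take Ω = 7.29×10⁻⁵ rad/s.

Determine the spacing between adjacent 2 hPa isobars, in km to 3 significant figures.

Coriolis parameter at 44°S:
f = 2Ω sin φ = 2 × 7.29×10⁻⁵ × sin 44° = 1.01×10⁻⁴ s⁻¹
Geostrophic balance rearranged: |∂P/∂n| = f ρ V_g
|∂P/∂n| = 1.01×10⁻⁴ × 1.19 × 11.0 = 1.33×10⁻³ Pa/m
Isobar spacing: Δn = ΔP/|∂P/∂n| = 200 Pa / 1.33×10⁻³ Pa/m = 150856 m ≈ 151 km

151 km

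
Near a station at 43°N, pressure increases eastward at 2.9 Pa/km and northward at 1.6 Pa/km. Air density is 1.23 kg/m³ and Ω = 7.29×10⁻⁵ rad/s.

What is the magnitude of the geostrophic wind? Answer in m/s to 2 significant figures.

27 m/s

Coriolis parameter at 43°N:
f = 2Ω sin φ = 2 × 7.29×10⁻⁵ × sin 43° = 9.94×10⁻⁵ s⁻¹
Component geostrophic relations (x east, y north):
u_g = −(1/(fρ)) ∂P/∂y,  v_g = (1/(fρ)) ∂P/∂x
u_g = −(1.6×10⁻³)/(9.94×10⁻⁵ × 1.23) = −13.1 m/s;  v_g = (2.9×10⁻³)/(9.94×10⁻⁵ × 1.23) = 23.7 m/s
|V_g| = √(u_g² + v_g²) = 27.1 m/s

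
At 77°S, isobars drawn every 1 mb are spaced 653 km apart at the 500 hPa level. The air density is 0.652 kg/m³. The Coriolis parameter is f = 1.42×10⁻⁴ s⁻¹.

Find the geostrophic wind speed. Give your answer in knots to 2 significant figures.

3.2 knots

Pressure gradient: |∂P/∂n| = 100 Pa / 653000 m = 1.53×10⁻⁴ Pa/m
Geostrophic balance (pressure-gradient force = Coriolis force):
V_g = (1/(fρ)) |∂P/∂n| = 1.53×10⁻⁴ / (1.42×10⁻⁴ × 0.652) = 1.65 m/s
Converting: 1.65 m/s × 1.944 = 3.2 knots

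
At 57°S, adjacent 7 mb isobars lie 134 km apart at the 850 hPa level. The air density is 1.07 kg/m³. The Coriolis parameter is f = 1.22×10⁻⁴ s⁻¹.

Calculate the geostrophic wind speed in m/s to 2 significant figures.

40 m/s

Pressure gradient: |∂P/∂n| = 700 Pa / 134000 m = 5.22×10⁻³ Pa/m
Geostrophic balance (pressure-gradient force = Coriolis force):
V_g = (1/(fρ)) |∂P/∂n| = 5.22×10⁻³ / (1.22×10⁻⁴ × 1.07) = 40.0 m/s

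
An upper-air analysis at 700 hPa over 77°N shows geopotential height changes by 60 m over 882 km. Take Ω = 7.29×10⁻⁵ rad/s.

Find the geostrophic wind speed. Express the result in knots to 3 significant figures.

Coriolis parameter at 77°N:
f = 2Ω sin φ = 2 × 7.29×10⁻⁵ × sin 77° = 1.42×10⁻⁴ s⁻¹
Height gradient: |∂Z/∂n| = 60 m / 882000 m = 6.80×10⁻⁵
On a pressure surface, geostrophic balance gives V_g = (g/f)|∂Z/∂n|:
V_g = 9.81 × 6.80×10⁻⁵ / 1.42×10⁻⁴ = 4.70 m/s
Converting: 4.70 m/s × 1.944 = 9.13 knots

9.13 knots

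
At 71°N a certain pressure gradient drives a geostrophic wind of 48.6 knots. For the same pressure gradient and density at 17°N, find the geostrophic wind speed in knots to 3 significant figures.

With the same pressure gradient and density, V_g ∝ 1/f ∝ 1/sin φ.
V₂ = V₁ · sin φ₁ / sin φ₂ = 48.6 × sin 71° / sin 17°
V₂ = 48.6 × 0.9455/0.2924 = 157 knots

157 knots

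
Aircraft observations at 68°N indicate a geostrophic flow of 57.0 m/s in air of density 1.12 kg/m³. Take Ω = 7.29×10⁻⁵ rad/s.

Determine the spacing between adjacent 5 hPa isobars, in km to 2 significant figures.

Coriolis parameter at 68°N:
f = 2Ω sin φ = 2 × 7.29×10⁻⁵ × sin 68° = 1.35×10⁻⁴ s⁻¹
Geostrophic balance rearranged: |∂P/∂n| = f ρ V_g
|∂P/∂n| = 1.35×10⁻⁴ × 1.12 × 57.0 = 8.63×10⁻³ Pa/m
Isobar spacing: Δn = ΔP/|∂P/∂n| = 500 Pa / 8.63×10⁻³ Pa/m = 57937 m ≈ 58 km

58 km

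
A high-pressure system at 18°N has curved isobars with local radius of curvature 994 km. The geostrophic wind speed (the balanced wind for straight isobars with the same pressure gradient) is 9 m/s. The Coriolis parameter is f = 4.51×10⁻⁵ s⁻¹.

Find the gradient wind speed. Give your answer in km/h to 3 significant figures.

Around a high, pressure-gradient force acts outward with centrifugal, so Coriolis balances both:
fV = (1/ρ)|∂P/∂n| + V²/R  →  V² − fR·V + fR·V_g = 0
With fR = 4.51×10⁻⁵ × 994×10³ m = 44.8 m/s:
V = [fR − √((fR)² − 4 fR V_g)]/2 = [44.8 − √(44.8² − 4×44.8×9)]/2 = 12.5 m/s
Supergeostrophic (V > V_g = 9 m/s), as expected around a high.
Converting: 12.5 m/s × 3.6 = 44.9 km/h

44.9 km/h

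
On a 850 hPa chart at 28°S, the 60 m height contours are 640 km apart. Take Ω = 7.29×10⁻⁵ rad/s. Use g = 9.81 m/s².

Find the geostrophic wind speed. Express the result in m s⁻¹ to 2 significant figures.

13 m s⁻¹

Coriolis parameter at 28°S:
f = 2Ω sin φ = 2 × 7.29×10⁻⁵ × sin 28° = 6.84×10⁻⁵ s⁻¹
Height gradient: |∂Z/∂n| = 60 m / 640000 m = 9.38×10⁻⁵
On a pressure surface, geostrophic balance gives V_g = (g/f)|∂Z/∂n|:
V_g = 9.81 × 9.38×10⁻⁵ / 6.84×10⁻⁵ = 13.4 m/s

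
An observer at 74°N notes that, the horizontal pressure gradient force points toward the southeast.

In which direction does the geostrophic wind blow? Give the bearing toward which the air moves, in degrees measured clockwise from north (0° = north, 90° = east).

225°

The pressure-gradient force points toward the southeast (bearing 135°).
Geostrophic balance: in the Northern Hemisphere the Coriolis force deflects motion to the right, so the geostrophic wind blows 90° to the right of the pressure-gradient force (low pressure on the left).
Rotating 135° by 90° clockwise gives 225° — the wind blows toward the southwest.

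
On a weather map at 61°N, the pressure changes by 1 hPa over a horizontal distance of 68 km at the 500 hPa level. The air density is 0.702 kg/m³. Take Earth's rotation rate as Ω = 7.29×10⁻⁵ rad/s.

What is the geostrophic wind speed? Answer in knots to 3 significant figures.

Coriolis parameter at 61°N:
f = 2Ω sin φ = 2 × 7.29×10⁻⁵ × sin 61° = 1.28×10⁻⁴ s⁻¹
Pressure gradient: |∂P/∂n| = 100 Pa / 68000 m = 1.47×10⁻³ Pa/m
Geostrophic balance (pressure-gradient force = Coriolis force):
V_g = (1/(fρ)) |∂P/∂n| = 1.47×10⁻³ / (1.28×10⁻⁴ × 0.702) = 16.4 m/s
Converting: 16.4 m/s × 1.944 = 31.9 knots

31.9 knots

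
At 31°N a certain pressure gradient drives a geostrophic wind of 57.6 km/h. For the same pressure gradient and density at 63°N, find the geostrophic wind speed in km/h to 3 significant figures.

With the same pressure gradient and density, V_g ∝ 1/f ∝ 1/sin φ.
V₂ = V₁ · sin φ₁ / sin φ₂ = 57.6 × sin 31° / sin 63°
V₂ = 57.6 × 0.5150/0.8910 = 33.3 km/h

33.3 km/h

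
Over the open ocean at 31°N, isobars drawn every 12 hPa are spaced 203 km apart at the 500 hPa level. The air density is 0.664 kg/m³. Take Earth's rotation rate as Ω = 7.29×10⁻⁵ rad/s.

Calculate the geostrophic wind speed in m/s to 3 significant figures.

119 m/s

Coriolis parameter at 31°N:
f = 2Ω sin φ = 2 × 7.29×10⁻⁵ × sin 31° = 7.51×10⁻⁵ s⁻¹
Pressure gradient: |∂P/∂n| = 1200 Pa / 203000 m = 5.91×10⁻³ Pa/m
Geostrophic balance (pressure-gradient force = Coriolis force):
V_g = (1/(fρ)) |∂P/∂n| = 5.91×10⁻³ / (7.51×10⁻⁵ × 0.664) = 119 m/s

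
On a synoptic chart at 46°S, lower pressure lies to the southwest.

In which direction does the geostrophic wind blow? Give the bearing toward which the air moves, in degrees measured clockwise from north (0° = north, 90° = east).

135°

The pressure-gradient force points toward the southwest (bearing 225°).
Geostrophic balance: in the Southern Hemisphere the Coriolis force deflects motion to the left, so the geostrophic wind blows 90° to the left of the pressure-gradient force (low pressure on the right).
Rotating 225° by 90° counterclockwise gives 135° — the wind blows toward the southeast.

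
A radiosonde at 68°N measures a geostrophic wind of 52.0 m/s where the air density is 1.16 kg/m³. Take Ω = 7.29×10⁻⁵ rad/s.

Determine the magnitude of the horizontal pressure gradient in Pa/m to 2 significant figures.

Coriolis parameter at 68°N:
f = 2Ω sin φ = 2 × 7.29×10⁻⁵ × sin 68° = 1.35×10⁻⁴ s⁻¹
Geostrophic balance rearranged: |∂P/∂n| = f ρ V_g
|∂P/∂n| = 1.35×10⁻⁴ × 1.16 × 52.0 = 8.15×10⁻³ Pa/m

8.2×10⁻³ Pa/m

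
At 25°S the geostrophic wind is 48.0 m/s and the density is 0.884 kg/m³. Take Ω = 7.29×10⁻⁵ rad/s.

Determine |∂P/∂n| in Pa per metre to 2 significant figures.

2.6×10⁻³ Pa/m

Coriolis parameter at 25°S:
f = 2Ω sin φ = 2 × 7.29×10⁻⁵ × sin 25° = 6.16×10⁻⁵ s⁻¹
Geostrophic balance rearranged: |∂P/∂n| = f ρ V_g
|∂P/∂n| = 6.16×10⁻⁵ × 0.884 × 48.0 = 2.61×10⁻³ Pa/m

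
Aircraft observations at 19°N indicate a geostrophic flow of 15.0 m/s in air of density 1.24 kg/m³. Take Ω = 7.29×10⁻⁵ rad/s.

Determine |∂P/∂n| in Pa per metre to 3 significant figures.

Coriolis parameter at 19°N:
f = 2Ω sin φ = 2 × 7.29×10⁻⁵ × sin 19° = 4.75×10⁻⁵ s⁻¹
Geostrophic balance rearranged: |∂P/∂n| = f ρ V_g
|∂P/∂n| = 4.75×10⁻⁵ × 1.24 × 15.0 = 8.83×10⁻⁴ Pa/m

8.83×10⁻⁴ Pa/m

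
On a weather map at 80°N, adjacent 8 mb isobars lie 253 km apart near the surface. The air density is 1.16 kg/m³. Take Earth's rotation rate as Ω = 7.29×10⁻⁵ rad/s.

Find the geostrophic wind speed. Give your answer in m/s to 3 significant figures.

Coriolis parameter at 80°N:
f = 2Ω sin φ = 2 × 7.29×10⁻⁵ × sin 80° = 1.44×10⁻⁴ s⁻¹
Pressure gradient: |∂P/∂n| = 800 Pa / 253000 m = 3.16×10⁻³ Pa/m
Geostrophic balance (pressure-gradient force = Coriolis force):
V_g = (1/(fρ)) |∂P/∂n| = 3.16×10⁻³ / (1.44×10⁻⁴ × 1.16) = 19.0 m/s

19.0 m/s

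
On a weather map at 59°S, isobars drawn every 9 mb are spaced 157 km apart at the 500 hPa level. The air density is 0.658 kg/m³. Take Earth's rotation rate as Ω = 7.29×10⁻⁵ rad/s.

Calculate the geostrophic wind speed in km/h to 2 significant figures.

250 km/h

Coriolis parameter at 59°S:
f = 2Ω sin φ = 2 × 7.29×10⁻⁵ × sin 59° = 1.25×10⁻⁴ s⁻¹
Pressure gradient: |∂P/∂n| = 900 Pa / 157000 m = 5.73×10⁻³ Pa/m
Geostrophic balance (pressure-gradient force = Coriolis force):
V_g = (1/(fρ)) |∂P/∂n| = 5.73×10⁻³ / (1.25×10⁻⁴ × 0.658) = 69.7 m/s
Converting: 69.7 m/s × 3.6 = 250 km/h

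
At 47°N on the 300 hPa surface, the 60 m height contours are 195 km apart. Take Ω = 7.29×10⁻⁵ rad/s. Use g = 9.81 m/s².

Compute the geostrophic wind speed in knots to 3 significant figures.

55.0 knots

Coriolis parameter at 47°N:
f = 2Ω sin φ = 2 × 7.29×10⁻⁵ × sin 47° = 1.07×10⁻⁴ s⁻¹
Height gradient: |∂Z/∂n| = 60 m / 195000 m = 3.08×10⁻⁴
On a pressure surface, geostrophic balance gives V_g = (g/f)|∂Z/∂n|:
V_g = 9.81 × 3.08×10⁻⁴ / 1.07×10⁻⁴ = 28.3 m/s
Converting: 28.3 m/s × 1.944 = 55.0 knots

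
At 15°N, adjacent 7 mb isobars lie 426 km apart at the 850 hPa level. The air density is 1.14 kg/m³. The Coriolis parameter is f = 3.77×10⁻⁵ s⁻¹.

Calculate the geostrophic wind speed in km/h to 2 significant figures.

140 km/h

Pressure gradient: |∂P/∂n| = 700 Pa / 426000 m = 1.64×10⁻³ Pa/m
Geostrophic balance (pressure-gradient force = Coriolis force):
V_g = (1/(fρ)) |∂P/∂n| = 1.64×10⁻³ / (3.77×10⁻⁵ × 1.14) = 38.2 m/s
Converting: 38.2 m/s × 3.6 = 140 km/h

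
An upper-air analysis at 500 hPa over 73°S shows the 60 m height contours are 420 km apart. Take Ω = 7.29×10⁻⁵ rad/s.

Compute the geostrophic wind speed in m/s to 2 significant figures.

Coriolis parameter at 73°S:
f = 2Ω sin φ = 2 × 7.29×10⁻⁵ × sin 73° = 1.39×10⁻⁴ s⁻¹
Height gradient: |∂Z/∂n| = 60 m / 420000 m = 1.43×10⁻⁴
On a pressure surface, geostrophic balance gives V_g = (g/f)|∂Z/∂n|:
V_g = 9.81 × 1.43×10⁻⁴ / 1.39×10⁻⁴ = 10.1 m/s

10 m/s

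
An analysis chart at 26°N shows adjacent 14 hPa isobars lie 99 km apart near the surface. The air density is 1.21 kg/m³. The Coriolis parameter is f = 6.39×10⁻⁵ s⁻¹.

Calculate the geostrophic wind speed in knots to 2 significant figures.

Pressure gradient: |∂P/∂n| = 1400 Pa / 99000 m = 1.41×10⁻² Pa/m
Geostrophic balance (pressure-gradient force = Coriolis force):
V_g = (1/(fρ)) |∂P/∂n| = 1.41×10⁻² / (6.39×10⁻⁵ × 1.21) = 183 m/s
Converting: 183 m/s × 1.944 = 360 knots

360 knots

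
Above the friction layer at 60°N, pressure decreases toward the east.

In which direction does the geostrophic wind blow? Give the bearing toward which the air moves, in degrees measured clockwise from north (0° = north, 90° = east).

The pressure-gradient force points toward the east (bearing 090°).
Geostrophic balance: in the Northern Hemisphere the Coriolis force deflects motion to the right, so the geostrophic wind blows 90° to the right of the pressure-gradient force (low pressure on the left).
Rotating 090° by 90° clockwise gives 180° — the wind blows toward the south.

180°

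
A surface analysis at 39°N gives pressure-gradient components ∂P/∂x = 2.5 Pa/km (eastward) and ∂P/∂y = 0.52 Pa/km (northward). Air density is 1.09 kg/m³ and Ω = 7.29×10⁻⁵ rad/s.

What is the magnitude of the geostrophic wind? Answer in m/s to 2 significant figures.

Coriolis parameter at 39°N:
f = 2Ω sin φ = 2 × 7.29×10⁻⁵ × sin 39° = 9.18×10⁻⁵ s⁻¹
Component geostrophic relations (x east, y north):
u_g = −(1/(fρ)) ∂P/∂y,  v_g = (1/(fρ)) ∂P/∂x
u_g = −(0.52×10⁻³)/(9.18×10⁻⁵ × 1.09) = −5.20 m/s;  v_g = (2.5×10⁻³)/(9.18×10⁻⁵ × 1.09) = 25.0 m/s
|V_g| = √(u_g² + v_g²) = 25.5 m/s

26 m/s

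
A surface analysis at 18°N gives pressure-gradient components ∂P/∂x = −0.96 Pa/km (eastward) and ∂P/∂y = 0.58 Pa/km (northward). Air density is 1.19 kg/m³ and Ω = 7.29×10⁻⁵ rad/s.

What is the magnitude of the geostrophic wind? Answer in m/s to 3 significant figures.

20.9 m/s

Coriolis parameter at 18°N:
f = 2Ω sin φ = 2 × 7.29×10⁻⁵ × sin 18° = 4.51×10⁻⁵ s⁻¹
Component geostrophic relations (x east, y north):
u_g = −(1/(fρ)) ∂P/∂y,  v_g = (1/(fρ)) ∂P/∂x
u_g = −(0.58×10⁻³)/(4.51×10⁻⁵ × 1.19) = −10.8 m/s;  v_g = (−0.96×10⁻³)/(4.51×10⁻⁵ × 1.19) = −17.9 m/s
|V_g| = √(u_g² + v_g²) = 20.9 m/s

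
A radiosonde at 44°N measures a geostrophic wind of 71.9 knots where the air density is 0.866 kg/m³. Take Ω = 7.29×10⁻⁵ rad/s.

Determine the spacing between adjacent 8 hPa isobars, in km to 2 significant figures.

Coriolis parameter at 44°N:
f = 2Ω sin φ = 2 × 7.29×10⁻⁵ × sin 44° = 1.01×10⁻⁴ s⁻¹
Wind speed in SI: 71.9 knots = 37.0 m/s
Geostrophic balance rearranged: |∂P/∂n| = f ρ V_g
|∂P/∂n| = 1.01×10⁻⁴ × 0.866 × 37.0 = 3.24×10⁻³ Pa/m
Isobar spacing: Δn = ΔP/|∂P/∂n| = 800 Pa / 3.24×10⁻³ Pa/m = 246590 m ≈ 250 km

250 km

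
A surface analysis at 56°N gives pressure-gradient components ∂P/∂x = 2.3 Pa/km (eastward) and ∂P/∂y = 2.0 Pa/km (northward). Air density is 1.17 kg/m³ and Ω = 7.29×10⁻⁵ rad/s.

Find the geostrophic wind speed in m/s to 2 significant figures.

22 m/s

Coriolis parameter at 56°N:
f = 2Ω sin φ = 2 × 7.29×10⁻⁵ × sin 56° = 1.21×10⁻⁴ s⁻¹
Component geostrophic relations (x east, y north):
u_g = −(1/(fρ)) ∂P/∂y,  v_g = (1/(fρ)) ∂P/∂x
u_g = −(2.0×10⁻³)/(1.21×10⁻⁴ × 1.17) = −14.1 m/s;  v_g = (2.3×10⁻³)/(1.21×10⁻⁴ × 1.17) = 16.3 m/s
|V_g| = √(u_g² + v_g²) = 21.6 m/s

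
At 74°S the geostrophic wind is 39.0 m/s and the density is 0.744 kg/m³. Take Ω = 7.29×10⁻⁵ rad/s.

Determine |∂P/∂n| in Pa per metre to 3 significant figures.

Coriolis parameter at 74°S:
f = 2Ω sin φ = 2 × 7.29×10⁻⁵ × sin 74° = 1.40×10⁻⁴ s⁻¹
Geostrophic balance rearranged: |∂P/∂n| = f ρ V_g
|∂P/∂n| = 1.40×10⁻⁴ × 0.744 × 39.0 = 4.07×10⁻³ Pa/m

4.07×10⁻³ Pa/m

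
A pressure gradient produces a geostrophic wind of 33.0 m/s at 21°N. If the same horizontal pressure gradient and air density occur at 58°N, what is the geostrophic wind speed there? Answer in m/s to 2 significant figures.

14 m/s

With the same pressure gradient and density, V_g ∝ 1/f ∝ 1/sin φ.
V₂ = V₁ · sin φ₁ / sin φ₂ = 33.0 × sin 21° / sin 58°
V₂ = 33.0 × 0.3584/0.8480 = 14 m/s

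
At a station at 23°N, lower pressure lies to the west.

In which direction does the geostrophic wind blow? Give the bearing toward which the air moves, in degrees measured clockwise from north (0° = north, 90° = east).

The pressure-gradient force points toward the west (bearing 270°).
Geostrophic balance: in the Northern Hemisphere the Coriolis force deflects motion to the right, so the geostrophic wind blows 90° to the right of the pressure-gradient force (low pressure on the left).
Rotating 270° by 90° clockwise gives 000° — the wind blows toward the north.

000°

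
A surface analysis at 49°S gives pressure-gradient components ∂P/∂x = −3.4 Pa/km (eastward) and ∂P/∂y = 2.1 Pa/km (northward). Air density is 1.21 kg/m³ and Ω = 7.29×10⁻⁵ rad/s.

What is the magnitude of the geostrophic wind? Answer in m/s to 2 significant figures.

30 m/s

Coriolis parameter at 49°S:
f = 2Ω sin φ = 2 × 7.29×10⁻⁵ × sin 49° = 1.10×10⁻⁴ s⁻¹
In the Southern Hemisphere f is negative: f = −1.10×10⁻⁴ s⁻¹.
Component geostrophic relations (x east, y north):
u_g = −(1/(fρ)) ∂P/∂y,  v_g = (1/(fρ)) ∂P/∂x
u_g = −(2.1×10⁻³)/(−1.10×10⁻⁴ × 1.21) = 15.8 m/s;  v_g = (−3.4×10⁻³)/(−1.10×10⁻⁴ × 1.21) = 25.5 m/s
|V_g| = √(u_g² + v_g²) = 30.0 m/s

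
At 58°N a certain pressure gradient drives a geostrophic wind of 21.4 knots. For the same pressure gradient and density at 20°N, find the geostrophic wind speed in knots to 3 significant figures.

53.1 knots

With the same pressure gradient and density, V_g ∝ 1/f ∝ 1/sin φ.
V₂ = V₁ · sin φ₁ / sin φ₂ = 21.4 × sin 58° / sin 20°
V₂ = 21.4 × 0.8480/0.3420 = 53.1 knots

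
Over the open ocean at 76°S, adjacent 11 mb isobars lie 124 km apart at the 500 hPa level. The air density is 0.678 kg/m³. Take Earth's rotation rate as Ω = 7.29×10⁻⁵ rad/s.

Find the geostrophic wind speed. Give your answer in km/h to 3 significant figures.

333 km/h

Coriolis parameter at 76°S:
f = 2Ω sin φ = 2 × 7.29×10⁻⁵ × sin 76° = 1.41×10⁻⁴ s⁻¹
Pressure gradient: |∂P/∂n| = 1100 Pa / 124000 m = 8.87×10⁻³ Pa/m
Geostrophic balance (pressure-gradient force = Coriolis force):
V_g = (1/(fρ)) |∂P/∂n| = 8.87×10⁻³ / (1.41×10⁻⁴ × 0.678) = 92.5 m/s
Converting: 92.5 m/s × 3.6 = 333 km/h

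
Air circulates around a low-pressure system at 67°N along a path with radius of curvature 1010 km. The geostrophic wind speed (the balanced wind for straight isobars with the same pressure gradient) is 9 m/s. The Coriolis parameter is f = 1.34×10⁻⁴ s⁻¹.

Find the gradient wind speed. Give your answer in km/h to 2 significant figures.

Around a low, centrifugal force acts outward with Coriolis, so pressure-gradient force balances both:
(1/ρ)|∂P/∂n| = fV + V²/R  →  V² + fR·V − fR·V_g = 0
With fR = 1.34×10⁻⁴ × 1010×10³ m = 135 m/s:
V = [−fR + √((fR)² + 4 fR V_g)]/2 = [−135 + √(135² + 4×135×9)]/2 = 8.47 m/s
Subgeostrophic (V < V_g = 9 m/s), as expected around a low.
Converting: 8.47 m/s × 3.6 = 30 km/h

30 km/h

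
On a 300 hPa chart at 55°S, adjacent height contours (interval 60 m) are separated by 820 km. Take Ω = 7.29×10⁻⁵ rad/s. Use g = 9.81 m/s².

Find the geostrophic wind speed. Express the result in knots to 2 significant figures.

Coriolis parameter at 55°S:
f = 2Ω sin φ = 2 × 7.29×10⁻⁵ × sin 55° = 1.19×10⁻⁴ s⁻¹
Height gradient: |∂Z/∂n| = 60 m / 820000 m = 7.32×10⁻⁵
On a pressure surface, geostrophic balance gives V_g = (g/f)|∂Z/∂n|:
V_g = 9.81 × 7.32×10⁻⁵ / 1.19×10⁻⁴ = 6.01 m/s
Converting: 6.01 m/s × 1.944 = 12 knots

12 knots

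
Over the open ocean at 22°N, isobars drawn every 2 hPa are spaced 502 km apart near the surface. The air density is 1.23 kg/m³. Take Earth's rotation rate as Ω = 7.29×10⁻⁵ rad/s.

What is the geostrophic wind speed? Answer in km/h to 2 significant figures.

21 km/h

Coriolis parameter at 22°N:
f = 2Ω sin φ = 2 × 7.29×10⁻⁵ × sin 22° = 5.46×10⁻⁵ s⁻¹
Pressure gradient: |∂P/∂n| = 200 Pa / 502000 m = 3.98×10⁻⁴ Pa/m
Geostrophic balance (pressure-gradient force = Coriolis force):
V_g = (1/(fρ)) |∂P/∂n| = 3.98×10⁻⁴ / (5.46×10⁻⁵ × 1.23) = 5.93 m/s
Converting: 5.93 m/s × 3.6 = 21 km/h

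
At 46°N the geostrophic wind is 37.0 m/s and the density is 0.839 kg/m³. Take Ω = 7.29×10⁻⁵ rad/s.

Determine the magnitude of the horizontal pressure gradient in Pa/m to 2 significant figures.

3.3×10⁻³ Pa/m

Coriolis parameter at 46°N:
f = 2Ω sin φ = 2 × 7.29×10⁻⁵ × sin 46° = 1.05×10⁻⁴ s⁻¹
Geostrophic balance rearranged: |∂P/∂n| = f ρ V_g
|∂P/∂n| = 1.05×10⁻⁴ × 0.839 × 37.0 = 3.26×10⁻³ Pa/m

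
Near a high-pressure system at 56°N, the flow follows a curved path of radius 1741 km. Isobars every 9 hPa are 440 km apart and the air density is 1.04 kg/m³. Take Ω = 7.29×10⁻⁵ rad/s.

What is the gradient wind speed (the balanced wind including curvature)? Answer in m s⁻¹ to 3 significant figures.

Coriolis parameter at 56°N:
f = 2Ω sin φ = 2 × 7.29×10⁻⁵ × sin 56° = 1.21×10⁻⁴ s⁻¹
Pressure gradient: |∂P/∂n| = 900 Pa / 440000 m = 2.05×10⁻³ Pa/m
Geostrophic speed: V_g = |∂P/∂n|/(fρ) = 2.05×10⁻³/(1.21×10⁻⁴ × 1.04) = 16.3 m/s
Around a high, pressure-gradient force acts outward with centrifugal, so Coriolis balances both:
fV = (1/ρ)|∂P/∂n| + V²/R  →  V² − fR·V + fR·V_g = 0
With fR = 1.21×10⁻⁴ × 1741×10³ m = 210 m/s:
V = [fR − √((fR)² − 4 fR V_g)]/2 = [210 − √(210² − 4×210×16.3)]/2 = 17.8 m/s
Supergeostrophic (V > V_g = 16.3 m/s), as expected around a high.

17.8 m s⁻¹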